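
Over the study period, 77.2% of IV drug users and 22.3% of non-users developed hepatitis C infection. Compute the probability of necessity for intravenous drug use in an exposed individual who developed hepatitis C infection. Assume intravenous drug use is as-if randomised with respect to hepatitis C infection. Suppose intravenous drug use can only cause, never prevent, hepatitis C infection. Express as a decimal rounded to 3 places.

p₁ = 0.772, p₀ = 0.223.
Under exogeneity and monotonicity, PN = (p₁ − p₀) / p₁.
PN = (0.772 − 0.223) / 0.772 = 0.549 / 0.772 ≈ 0.7111

PN ≈ 0.711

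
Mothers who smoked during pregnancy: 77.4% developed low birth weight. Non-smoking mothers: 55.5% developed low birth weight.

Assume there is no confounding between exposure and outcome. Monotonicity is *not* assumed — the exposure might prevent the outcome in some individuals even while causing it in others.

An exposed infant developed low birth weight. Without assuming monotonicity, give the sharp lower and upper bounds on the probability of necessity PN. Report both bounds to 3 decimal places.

0.283 ≤ PN ≤ 0.575

p₁ = 0.774, p₀ = 0.555.
Under exogeneity alone the bounds on PN are max{0,(p₁−p₀)/p₁} ≤ PN ≤ min{1,(1−p₀)/p₁}.
  lower = (p₁ − p₀)/p₁ = 0.219 / 0.774 ≈ 0.2829
  upper = min{1, (1 − p₀)/p₁} = 0.445 / 0.774 ≈ 0.5749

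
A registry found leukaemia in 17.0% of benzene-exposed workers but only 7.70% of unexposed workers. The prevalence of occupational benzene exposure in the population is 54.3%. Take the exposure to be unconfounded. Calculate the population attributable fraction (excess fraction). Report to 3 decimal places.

p₁ = 0.17, p₀ = 0.077.
Overall risk P(Y=1) = π·p₁ + (1−π)·p₀ = 0.543×0.17 + 0.457×0.077 = 0.1275.
Under exogeneity, PAF = [P(Y=1) − p₀] / P(Y=1).
PAF = (0.1275 − 0.077) / 0.1275 ≈ 0.3961

PAF ≈ 0.396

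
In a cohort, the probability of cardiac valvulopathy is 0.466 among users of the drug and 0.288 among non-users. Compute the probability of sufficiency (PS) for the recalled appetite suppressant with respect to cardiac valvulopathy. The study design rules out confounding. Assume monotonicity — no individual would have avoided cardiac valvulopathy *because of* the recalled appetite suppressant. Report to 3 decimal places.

PS ≈ 0.250

Let p₁ = 0.466, p₀ = 0.288.
Under exogeneity and monotonicity, PS = (p₁ − p₀) / (1 − p₀).
PS = (0.466 − 0.288) / (1 − 0.288) = 0.178 / 0.712 ≈ 0.2500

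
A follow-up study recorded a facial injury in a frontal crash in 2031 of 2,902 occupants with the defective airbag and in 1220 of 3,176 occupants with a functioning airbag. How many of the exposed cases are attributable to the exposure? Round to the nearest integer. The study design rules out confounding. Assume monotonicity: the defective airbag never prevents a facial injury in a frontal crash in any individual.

p₁ = P(outcome | exposed) = 2031/2902 = 0.69986
p₀ = P(outcome | unexposed) = 1220/3176 = 0.38413
PN = (p₁ − p₀)/p₁ = (0.69986 − 0.38413) / 0.69986 ≈ 0.45113.
Attributable cases ≈ PN × (exposed cases) = 0.45113 × 2031 ≈ 916.25.

about 916 cases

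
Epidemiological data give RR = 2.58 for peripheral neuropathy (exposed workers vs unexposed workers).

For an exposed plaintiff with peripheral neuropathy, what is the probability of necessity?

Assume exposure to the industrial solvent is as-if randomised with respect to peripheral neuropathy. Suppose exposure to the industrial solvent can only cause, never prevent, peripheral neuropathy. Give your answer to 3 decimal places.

PN ≈ 0.612

Under exogeneity and monotonicity, PN = (RR − 1) / RR = 1 − 1/RR.
PN = (2.58 − 1) / 2.58 = 1.58 / 2.58 ≈ 0.6124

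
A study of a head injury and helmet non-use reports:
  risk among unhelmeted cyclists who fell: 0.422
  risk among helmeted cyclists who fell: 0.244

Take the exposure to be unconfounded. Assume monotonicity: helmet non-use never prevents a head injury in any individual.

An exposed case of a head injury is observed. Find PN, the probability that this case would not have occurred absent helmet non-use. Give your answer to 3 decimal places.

PN ≈ 0.422

Let p₁ = 0.422, p₀ = 0.244.
Under exogeneity and monotonicity, PN = (p₁ − p₀) / p₁.
PN = (0.422 − 0.244) / 0.422 = 0.178 / 0.422 ≈ 0.4218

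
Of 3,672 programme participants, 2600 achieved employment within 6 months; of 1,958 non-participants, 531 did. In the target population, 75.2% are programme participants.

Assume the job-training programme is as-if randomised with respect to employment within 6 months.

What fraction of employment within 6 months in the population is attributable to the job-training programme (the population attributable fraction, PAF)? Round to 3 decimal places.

p₁ = P(outcome | exposed) = 2600/3672 = 0.70806
p₀ = P(outcome | unexposed) = 531/1958 = 0.2712
Overall risk P(Y=1) = π·p₁ + (1−π)·p₀ = 0.752×0.70806 + 0.248×0.2712 = 0.59972.
Under exogeneity, PAF = [P(Y=1) − p₀] / P(Y=1).
PAF = (0.59972 − 0.2712) / 0.59972 ≈ 0.5478

PAF ≈ 0.548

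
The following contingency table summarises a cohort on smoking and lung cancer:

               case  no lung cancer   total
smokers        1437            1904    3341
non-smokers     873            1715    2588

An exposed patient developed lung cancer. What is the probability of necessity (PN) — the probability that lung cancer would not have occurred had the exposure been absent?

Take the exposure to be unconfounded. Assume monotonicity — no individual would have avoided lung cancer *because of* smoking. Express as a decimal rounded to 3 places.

PN ≈ 0.216

p₁ = P(outcome | exposed) = 1437/3341 = 0.43011
p₀ = P(outcome | unexposed) = 873/2588 = 0.33733
Under exogeneity and monotonicity, PN = (p₁ − p₀) / p₁.
PN = (0.43011 − 0.33733) / 0.43011 = 0.092785 / 0.43011 ≈ 0.2157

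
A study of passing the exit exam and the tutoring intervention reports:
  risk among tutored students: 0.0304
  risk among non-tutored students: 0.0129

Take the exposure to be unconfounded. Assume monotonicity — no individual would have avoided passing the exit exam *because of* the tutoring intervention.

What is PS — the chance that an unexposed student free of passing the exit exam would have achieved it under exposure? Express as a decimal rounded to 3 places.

PS ≈ 0.018

Let p₁ = 0.0304, p₀ = 0.0129.
Under exogeneity and monotonicity, PS = (p₁ − p₀) / (1 − p₀).
PS = (0.0304 − 0.0129) / (1 − 0.0129) = 0.0175 / 0.9871 ≈ 0.0177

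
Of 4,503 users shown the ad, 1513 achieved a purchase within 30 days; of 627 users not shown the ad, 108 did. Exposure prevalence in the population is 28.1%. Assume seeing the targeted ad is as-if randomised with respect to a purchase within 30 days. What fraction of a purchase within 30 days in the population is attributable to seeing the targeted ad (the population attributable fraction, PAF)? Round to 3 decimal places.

p₁ = P(outcome | exposed) = 1513/4503 = 0.336
p₀ = P(outcome | unexposed) = 108/627 = 0.17225
Overall risk P(Y=1) = π·p₁ + (1−π)·p₀ = 0.281×0.336 + 0.719×0.17225 = 0.21826.
Under exogeneity, PAF = [P(Y=1) − p₀] / P(Y=1).
PAF = (0.21826 − 0.17225) / 0.21826 ≈ 0.2108

PAF ≈ 0.211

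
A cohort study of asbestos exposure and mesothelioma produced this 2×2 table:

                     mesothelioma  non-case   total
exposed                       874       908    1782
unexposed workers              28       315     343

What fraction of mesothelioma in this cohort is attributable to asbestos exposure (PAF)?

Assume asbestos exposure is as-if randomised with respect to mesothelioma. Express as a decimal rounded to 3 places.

p₁ = P(outcome | exposed) = 874/1782 = 0.49046
p₀ = P(outcome | unexposed) = 28/343 = 0.081633
Exposure prevalence π = 1782/2125 = 0.83859; overall risk P(Y=1) = 0.42447.
Under exogeneity, PAF = [P(Y=1) − p₀]/P(Y=1).
PAF = (0.42447 − 0.081633) / 0.42447 ≈ 0.8077

PAF ≈ 0.808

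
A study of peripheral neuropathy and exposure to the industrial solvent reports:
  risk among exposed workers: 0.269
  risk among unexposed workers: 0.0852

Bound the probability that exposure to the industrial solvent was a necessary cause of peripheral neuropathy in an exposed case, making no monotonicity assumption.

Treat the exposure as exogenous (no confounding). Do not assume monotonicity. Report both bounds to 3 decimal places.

0.683 ≤ PN ≤ 1.000

Let p₁ = 0.269, p₀ = 0.0852.
Under exogeneity alone the bounds on PN are max{0,(p₁−p₀)/p₁} ≤ PN ≤ min{1,(1−p₀)/p₁}.
  lower = (p₁ − p₀)/p₁ = 0.1838 / 0.269 ≈ 0.6833
  upper = min{1, (1 − p₀)/p₁} = 0.9148 / 0.269 ≈ 3.4007 → capped at 1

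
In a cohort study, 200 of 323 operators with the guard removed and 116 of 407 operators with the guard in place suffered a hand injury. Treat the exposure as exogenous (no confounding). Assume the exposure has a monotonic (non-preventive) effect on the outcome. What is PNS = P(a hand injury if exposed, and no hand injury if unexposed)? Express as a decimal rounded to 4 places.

PNS ≈ 0.3342

p₁ = P(outcome | exposed) = 200/323 = 0.6192
p₀ = P(outcome | unexposed) = 116/407 = 0.28501
Under exogeneity and monotonicity, PNS = p₁ − p₀.
PNS = 0.6192 − 0.28501 = 0.33418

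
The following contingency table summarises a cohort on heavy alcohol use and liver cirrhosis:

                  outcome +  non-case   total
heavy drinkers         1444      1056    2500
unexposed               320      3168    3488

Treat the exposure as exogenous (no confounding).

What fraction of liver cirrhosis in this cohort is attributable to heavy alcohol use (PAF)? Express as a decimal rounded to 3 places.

p₁ = P(outcome | exposed) = 1444/2500 = 0.5776
p₀ = P(outcome | unexposed) = 320/3488 = 0.091743
Exposure prevalence π = 2500/5988 = 0.4175; overall risk P(Y=1) = 0.29459.
Under exogeneity, PAF = [P(Y=1) − p₀]/P(Y=1).
PAF = (0.29459 − 0.091743) / 0.29459 ≈ 0.6886

PAF ≈ 0.689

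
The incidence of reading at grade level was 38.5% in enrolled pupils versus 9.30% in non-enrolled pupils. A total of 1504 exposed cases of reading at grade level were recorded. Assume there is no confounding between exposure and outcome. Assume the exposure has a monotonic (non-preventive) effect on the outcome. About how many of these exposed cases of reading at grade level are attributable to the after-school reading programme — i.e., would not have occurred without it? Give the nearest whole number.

about 1141 cases

p₁ = 0.385, p₀ = 0.093.
PN = (p₁ − p₀)/p₁ = (0.385 − 0.093) / 0.385 ≈ 0.75844.
Attributable cases ≈ PN × (exposed cases) = 0.75844 × 1504 ≈ 1140.70.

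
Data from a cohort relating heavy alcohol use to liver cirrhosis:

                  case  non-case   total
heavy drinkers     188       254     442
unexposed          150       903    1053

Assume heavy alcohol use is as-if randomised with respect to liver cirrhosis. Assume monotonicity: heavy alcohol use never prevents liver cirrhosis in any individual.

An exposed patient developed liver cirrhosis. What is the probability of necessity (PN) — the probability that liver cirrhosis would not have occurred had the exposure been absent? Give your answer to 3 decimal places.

p₁ = P(outcome | exposed) = 188/442 = 0.42534
p₀ = P(outcome | unexposed) = 150/1053 = 0.14245
Under exogeneity and monotonicity, PN = (p₁ − p₀)/p₁.
PN = (0.42534 − 0.14245) / 0.42534 ≈ 0.6651

PN ≈ 0.665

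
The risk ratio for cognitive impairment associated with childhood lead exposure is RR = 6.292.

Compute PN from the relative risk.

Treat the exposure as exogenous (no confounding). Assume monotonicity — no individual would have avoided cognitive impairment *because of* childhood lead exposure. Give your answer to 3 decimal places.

Under exogeneity and monotonicity, PN = (RR − 1) / RR = 1 − 1/RR.
PN = (6.292 − 1) / 6.292 = 5.292 / 6.292 ≈ 0.8411

PN ≈ 0.841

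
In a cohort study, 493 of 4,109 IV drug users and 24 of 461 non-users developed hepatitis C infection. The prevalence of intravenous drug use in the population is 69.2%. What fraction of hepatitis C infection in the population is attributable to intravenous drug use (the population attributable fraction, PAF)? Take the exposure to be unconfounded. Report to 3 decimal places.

p₁ = P(outcome | exposed) = 493/4109 = 0.11998
p₀ = P(outcome | unexposed) = 24/461 = 0.052061
Overall risk P(Y=1) = π·p₁ + (1−π)·p₀ = 0.692×0.11998 + 0.308×0.052061 = 0.099061.
Under exogeneity, PAF = [P(Y=1) − p₀] / P(Y=1).
PAF = (0.099061 − 0.052061) / 0.099061 ≈ 0.4745

PAF ≈ 0.474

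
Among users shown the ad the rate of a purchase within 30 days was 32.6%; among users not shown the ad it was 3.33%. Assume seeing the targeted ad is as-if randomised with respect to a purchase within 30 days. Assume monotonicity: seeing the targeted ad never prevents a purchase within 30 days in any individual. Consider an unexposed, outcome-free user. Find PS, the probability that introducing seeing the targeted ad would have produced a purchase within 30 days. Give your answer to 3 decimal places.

PS ≈ 0.303

p₁ = 0.326, p₀ = 0.0333.
Under exogeneity and monotonicity, PS = (p₁ − p₀) / (1 − p₀).
PS = (0.326 − 0.0333) / (1 − 0.0333) = 0.2927 / 0.9667 ≈ 0.3028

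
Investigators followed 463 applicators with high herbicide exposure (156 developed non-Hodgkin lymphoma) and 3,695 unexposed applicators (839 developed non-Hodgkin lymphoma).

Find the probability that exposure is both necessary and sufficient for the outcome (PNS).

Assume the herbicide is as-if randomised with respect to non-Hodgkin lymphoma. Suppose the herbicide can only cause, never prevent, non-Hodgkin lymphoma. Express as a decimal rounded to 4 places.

p₁ = P(outcome | exposed) = 156/463 = 0.33693
p₀ = P(outcome | unexposed) = 839/3695 = 0.22706
Under exogeneity and monotonicity, PNS = p₁ − p₀.
PNS = 0.33693 − 0.22706 = 0.10987

PNS ≈ 0.1099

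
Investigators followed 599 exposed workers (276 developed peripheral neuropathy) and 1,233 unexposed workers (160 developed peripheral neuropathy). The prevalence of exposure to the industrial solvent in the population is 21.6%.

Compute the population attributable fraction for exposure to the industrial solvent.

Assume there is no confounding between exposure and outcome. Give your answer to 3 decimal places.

p₁ = P(outcome | exposed) = 276/599 = 0.46077
p₀ = P(outcome | unexposed) = 160/1233 = 0.12976
Overall risk P(Y=1) = π·p₁ + (1−π)·p₀ = 0.216×0.46077 + 0.784×0.12976 = 0.20126.
Under exogeneity, PAF = [P(Y=1) − p₀] / P(Y=1).
PAF = (0.20126 − 0.12976) / 0.20126 ≈ 0.3552

PAF ≈ 0.355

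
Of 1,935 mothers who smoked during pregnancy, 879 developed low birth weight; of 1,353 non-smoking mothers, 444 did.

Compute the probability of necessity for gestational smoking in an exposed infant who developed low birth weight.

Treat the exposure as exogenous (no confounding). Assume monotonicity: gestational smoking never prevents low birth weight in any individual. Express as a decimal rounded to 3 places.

p₁ = P(outcome | exposed) = 879/1935 = 0.45426
p₀ = P(outcome | unexposed) = 444/1353 = 0.32816
Under exogeneity and monotonicity, PN = (p₁ − p₀) / p₁.
PN = (0.45426 − 0.32816) / 0.45426 = 0.1261 / 0.45426 ≈ 0.2776

PN ≈ 0.278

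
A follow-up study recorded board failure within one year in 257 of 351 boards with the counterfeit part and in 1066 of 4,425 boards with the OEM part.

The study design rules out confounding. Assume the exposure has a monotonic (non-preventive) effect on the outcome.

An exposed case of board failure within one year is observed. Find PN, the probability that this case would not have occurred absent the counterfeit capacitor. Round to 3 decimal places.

PN ≈ 0.671

p₁ = P(outcome | exposed) = 257/351 = 0.73219
p₀ = P(outcome | unexposed) = 1066/4425 = 0.2409
Under exogeneity and monotonicity, PN = (p₁ − p₀) / p₁.
PN = (0.73219 − 0.2409) / 0.73219 = 0.49129 / 0.73219 ≈ 0.6710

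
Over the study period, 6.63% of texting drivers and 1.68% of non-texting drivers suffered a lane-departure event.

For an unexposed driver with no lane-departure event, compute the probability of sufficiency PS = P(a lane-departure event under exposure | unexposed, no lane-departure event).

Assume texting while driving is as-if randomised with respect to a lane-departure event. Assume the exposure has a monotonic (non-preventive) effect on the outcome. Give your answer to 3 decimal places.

p₁ = 0.0663, p₀ = 0.0168.
Under exogeneity and monotonicity, PS = (p₁ − p₀) / (1 − p₀).
PS = (0.0663 − 0.0168) / (1 − 0.0168) = 0.0495 / 0.9832 ≈ 0.0503

PS ≈ 0.050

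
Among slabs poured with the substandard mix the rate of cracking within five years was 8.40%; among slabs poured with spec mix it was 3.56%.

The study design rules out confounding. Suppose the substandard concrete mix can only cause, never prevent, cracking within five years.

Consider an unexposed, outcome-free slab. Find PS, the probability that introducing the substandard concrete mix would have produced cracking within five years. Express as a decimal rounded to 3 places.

p₁ = 0.084, p₀ = 0.0356.
Under exogeneity and monotonicity, PS = (p₁ − p₀) / (1 − p₀).
PS = (0.084 − 0.0356) / (1 − 0.0356) = 0.0484 / 0.9644 ≈ 0.0502

PS ≈ 0.050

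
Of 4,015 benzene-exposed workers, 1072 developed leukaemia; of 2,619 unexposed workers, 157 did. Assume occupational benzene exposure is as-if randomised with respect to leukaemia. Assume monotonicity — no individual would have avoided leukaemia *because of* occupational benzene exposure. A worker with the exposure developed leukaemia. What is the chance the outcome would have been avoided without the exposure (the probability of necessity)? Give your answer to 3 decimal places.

PN ≈ 0.775

p₁ = P(outcome | exposed) = 1072/4015 = 0.267
p₀ = P(outcome | unexposed) = 157/2619 = 0.059947
Under exogeneity and monotonicity, PN = (p₁ − p₀) / p₁.
PN = (0.267 − 0.059947) / 0.267 = 0.20705 / 0.267 ≈ 0.7755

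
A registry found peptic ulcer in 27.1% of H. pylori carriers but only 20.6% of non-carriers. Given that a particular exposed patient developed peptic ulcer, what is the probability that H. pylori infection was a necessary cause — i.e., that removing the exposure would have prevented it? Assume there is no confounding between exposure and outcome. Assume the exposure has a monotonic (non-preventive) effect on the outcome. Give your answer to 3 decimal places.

PN ≈ 0.240

p₁ = 0.271, p₀ = 0.206.
Under exogeneity and monotonicity, PN = (p₁ − p₀) / p₁.
PN = (0.271 − 0.206) / 0.271 = 0.065 / 0.271 ≈ 0.2399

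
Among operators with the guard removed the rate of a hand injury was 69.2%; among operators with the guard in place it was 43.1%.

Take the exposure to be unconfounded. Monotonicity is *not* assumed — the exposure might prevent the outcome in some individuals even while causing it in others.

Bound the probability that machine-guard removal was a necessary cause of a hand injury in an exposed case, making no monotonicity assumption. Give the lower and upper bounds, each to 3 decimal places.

0.377 ≤ PN ≤ 0.822

p₁ = 0.692, p₀ = 0.431.
Under exogeneity alone the bounds on PN are max{0,(p₁−p₀)/p₁} ≤ PN ≤ min{1,(1−p₀)/p₁}.
  lower = (p₁ − p₀)/p₁ = 0.261 / 0.692 ≈ 0.3772
  upper = min{1, (1 − p₀)/p₁} = 0.569 / 0.692 ≈ 0.8223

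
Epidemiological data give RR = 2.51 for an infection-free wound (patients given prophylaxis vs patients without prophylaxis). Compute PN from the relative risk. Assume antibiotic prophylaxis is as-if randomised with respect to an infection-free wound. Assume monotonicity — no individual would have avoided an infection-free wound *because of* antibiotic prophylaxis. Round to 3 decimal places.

PN ≈ 0.602

Under exogeneity and monotonicity, PN = (RR − 1) / RR = 1 − 1/RR.
PN = (2.51 − 1) / 2.51 = 1.51 / 2.51 ≈ 0.6016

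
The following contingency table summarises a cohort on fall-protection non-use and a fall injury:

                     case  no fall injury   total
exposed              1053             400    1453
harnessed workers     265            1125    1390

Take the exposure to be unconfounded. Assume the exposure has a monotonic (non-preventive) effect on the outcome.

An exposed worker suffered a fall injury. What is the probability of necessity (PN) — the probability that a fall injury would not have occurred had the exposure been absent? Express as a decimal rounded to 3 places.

PN ≈ 0.737

p₁ = P(outcome | exposed) = 1053/1453 = 0.72471
p₀ = P(outcome | unexposed) = 265/1390 = 0.19065
Under exogeneity and monotonicity, PN = (p₁ − p₀) / p₁.
PN = (0.72471 − 0.19065) / 0.72471 = 0.53406 / 0.72471 ≈ 0.7369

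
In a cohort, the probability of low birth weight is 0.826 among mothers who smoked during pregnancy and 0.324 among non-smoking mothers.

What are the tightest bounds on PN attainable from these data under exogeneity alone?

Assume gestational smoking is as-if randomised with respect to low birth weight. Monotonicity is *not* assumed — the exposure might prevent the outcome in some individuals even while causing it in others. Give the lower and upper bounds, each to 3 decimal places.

Let p₁ = 0.826, p₀ = 0.324.
Under exogeneity alone the bounds on PN are max{0,(p₁−p₀)/p₁} ≤ PN ≤ min{1,(1−p₀)/p₁}.
  lower = (p₁ − p₀)/p₁ = 0.502 / 0.826 ≈ 0.6077
  upper = min{1, (1 − p₀)/p₁} = 0.676 / 0.826 ≈ 0.8184

0.608 ≤ PN ≤ 0.818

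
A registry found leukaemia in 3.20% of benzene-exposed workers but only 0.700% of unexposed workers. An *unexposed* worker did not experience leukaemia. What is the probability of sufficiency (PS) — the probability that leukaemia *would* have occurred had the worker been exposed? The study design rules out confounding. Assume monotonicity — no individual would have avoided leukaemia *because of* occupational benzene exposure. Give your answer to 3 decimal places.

p₁ = 0.032, p₀ = 0.007.
Under exogeneity and monotonicity, PS = (p₁ − p₀) / (1 − p₀).
PS = (0.032 − 0.007) / (1 − 0.007) = 0.025 / 0.993 ≈ 0.0252

PS ≈ 0.025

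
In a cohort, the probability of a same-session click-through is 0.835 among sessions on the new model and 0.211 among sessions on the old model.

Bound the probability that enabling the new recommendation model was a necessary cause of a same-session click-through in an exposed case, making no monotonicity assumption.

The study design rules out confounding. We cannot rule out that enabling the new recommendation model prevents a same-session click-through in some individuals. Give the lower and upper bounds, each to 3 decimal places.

0.747 ≤ PN ≤ 0.945

Let p₁ = 0.835, p₀ = 0.211.
Under exogeneity alone the bounds on PN are max{0,(p₁−p₀)/p₁} ≤ PN ≤ min{1,(1−p₀)/p₁}.
  lower = (p₁ − p₀)/p₁ = 0.624 / 0.835 ≈ 0.7473
  upper = min{1, (1 − p₀)/p₁} = 0.789 / 0.835 ≈ 0.9449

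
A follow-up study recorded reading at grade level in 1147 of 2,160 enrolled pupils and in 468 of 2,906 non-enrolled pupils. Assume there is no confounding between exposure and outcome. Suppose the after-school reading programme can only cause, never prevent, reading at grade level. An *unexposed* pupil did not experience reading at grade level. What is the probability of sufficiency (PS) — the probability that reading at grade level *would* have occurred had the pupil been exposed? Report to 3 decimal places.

p₁ = P(outcome | exposed) = 1147/2160 = 0.53102
p₀ = P(outcome | unexposed) = 468/2906 = 0.16105
Under exogeneity and monotonicity, PS = (p₁ − p₀) / (1 − p₀).
PS = (0.53102 − 0.16105) / (1 − 0.16105) = 0.36997 / 0.83895 ≈ 0.4410

PS ≈ 0.441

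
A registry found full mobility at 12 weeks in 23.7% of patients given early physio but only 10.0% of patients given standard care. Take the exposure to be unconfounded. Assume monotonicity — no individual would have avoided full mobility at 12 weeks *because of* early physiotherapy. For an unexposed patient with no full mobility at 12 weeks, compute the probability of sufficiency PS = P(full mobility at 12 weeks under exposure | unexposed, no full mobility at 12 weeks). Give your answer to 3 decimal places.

PS ≈ 0.152

p₁ = 0.237, p₀ = 0.1.
Under exogeneity and monotonicity, PS = (p₁ − p₀) / (1 − p₀).
PS = (0.237 − 0.1) / (1 − 0.1) = 0.137 / 0.9 ≈ 0.1522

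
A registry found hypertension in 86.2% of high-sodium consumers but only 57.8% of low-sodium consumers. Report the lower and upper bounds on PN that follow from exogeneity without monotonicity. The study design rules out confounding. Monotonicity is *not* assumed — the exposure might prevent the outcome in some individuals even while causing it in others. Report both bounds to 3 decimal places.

p₁ = 0.862, p₀ = 0.578.
Under exogeneity alone the bounds on PN are max{0,(p₁−p₀)/p₁} ≤ PN ≤ min{1,(1−p₀)/p₁}.
  lower = (p₁ − p₀)/p₁ = 0.284 / 0.862 ≈ 0.3295
  upper = min{1, (1 − p₀)/p₁} = 0.422 / 0.862 ≈ 0.4896

0.329 ≤ PN ≤ 0.490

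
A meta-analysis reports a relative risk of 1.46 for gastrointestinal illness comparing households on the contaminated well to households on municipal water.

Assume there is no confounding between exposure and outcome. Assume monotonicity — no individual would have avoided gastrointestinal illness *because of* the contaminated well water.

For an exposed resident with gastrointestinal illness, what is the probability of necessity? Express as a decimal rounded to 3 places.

PN ≈ 0.315

Under exogeneity and monotonicity, PN = (RR − 1) / RR = 1 − 1/RR.
PN = (1.46 − 1) / 1.46 = 0.46 / 1.46 ≈ 0.3151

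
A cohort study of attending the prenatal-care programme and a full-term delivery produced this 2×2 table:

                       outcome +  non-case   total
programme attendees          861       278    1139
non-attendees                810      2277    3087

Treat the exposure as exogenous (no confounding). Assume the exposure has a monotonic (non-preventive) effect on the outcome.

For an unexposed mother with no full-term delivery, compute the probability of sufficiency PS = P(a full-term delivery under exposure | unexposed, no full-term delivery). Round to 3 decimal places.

PS ≈ 0.669

p₁ = P(outcome | exposed) = 861/1139 = 0.75593
p₀ = P(outcome | unexposed) = 810/3087 = 0.26239
Under exogeneity and monotonicity, PS = (p₁ − p₀)/(1 − p₀).
PS = (0.75593 − 0.26239) / 0.73761 ≈ 0.6691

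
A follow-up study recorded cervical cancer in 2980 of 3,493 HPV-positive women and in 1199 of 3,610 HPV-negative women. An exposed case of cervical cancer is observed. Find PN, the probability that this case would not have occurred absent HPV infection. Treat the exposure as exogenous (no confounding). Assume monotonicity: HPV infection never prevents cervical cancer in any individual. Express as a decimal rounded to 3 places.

PN ≈ 0.611

p₁ = P(outcome | exposed) = 2980/3493 = 0.85313
p₀ = P(outcome | unexposed) = 1199/3610 = 0.33213
Under exogeneity and monotonicity, PN = (p₁ − p₀) / p₁.
PN = (0.85313 − 0.33213) / 0.85313 = 0.521 / 0.85313 ≈ 0.6107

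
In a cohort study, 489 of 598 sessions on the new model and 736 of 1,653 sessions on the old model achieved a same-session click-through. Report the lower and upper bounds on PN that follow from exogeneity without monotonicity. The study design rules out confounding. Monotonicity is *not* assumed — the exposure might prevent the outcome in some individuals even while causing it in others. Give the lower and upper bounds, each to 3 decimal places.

p₁ = P(outcome | exposed) = 489/598 = 0.81773
p₀ = P(outcome | unexposed) = 736/1653 = 0.44525
Under exogeneity alone the bounds on PN are max{0,(p₁−p₀)/p₁} ≤ PN ≤ min{1,(1−p₀)/p₁}.
  lower = (p₁ − p₀)/p₁ = 0.37247 / 0.81773 ≈ 0.4555
  upper = min{1, (1 − p₀)/p₁} = 0.55475 / 0.81773 ≈ 0.6784

0.456 ≤ PN ≤ 0.678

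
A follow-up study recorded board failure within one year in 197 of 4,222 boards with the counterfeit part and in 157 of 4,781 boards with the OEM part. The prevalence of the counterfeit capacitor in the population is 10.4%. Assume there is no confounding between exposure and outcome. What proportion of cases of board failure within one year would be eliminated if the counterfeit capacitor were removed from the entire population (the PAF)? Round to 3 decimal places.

p₁ = P(outcome | exposed) = 197/4222 = 0.04666
p₀ = P(outcome | unexposed) = 157/4781 = 0.032838
Overall risk P(Y=1) = π·p₁ + (1−π)·p₀ = 0.104×0.04666 + 0.896×0.032838 = 0.034276.
Under exogeneity, PAF = [P(Y=1) − p₀] / P(Y=1).
PAF = (0.034276 − 0.032838) / 0.034276 ≈ 0.0419

PAF ≈ 0.042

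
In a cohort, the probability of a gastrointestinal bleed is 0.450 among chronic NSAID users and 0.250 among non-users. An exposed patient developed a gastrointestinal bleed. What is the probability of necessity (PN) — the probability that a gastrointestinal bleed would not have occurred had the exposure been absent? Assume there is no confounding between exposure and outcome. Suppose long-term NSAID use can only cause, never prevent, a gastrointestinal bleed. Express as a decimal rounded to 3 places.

Let p₁ = 0.45, p₀ = 0.25.
Under exogeneity and monotonicity, PN = (p₁ − p₀) / p₁.
PN = (0.45 − 0.25) / 0.45 = 0.2 / 0.45 ≈ 0.4444

PN ≈ 0.444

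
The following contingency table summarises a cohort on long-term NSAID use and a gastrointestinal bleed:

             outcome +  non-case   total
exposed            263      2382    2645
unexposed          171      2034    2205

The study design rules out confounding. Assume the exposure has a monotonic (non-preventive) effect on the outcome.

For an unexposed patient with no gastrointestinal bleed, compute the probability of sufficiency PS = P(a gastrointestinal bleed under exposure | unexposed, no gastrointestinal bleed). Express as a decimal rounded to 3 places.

p₁ = P(outcome | exposed) = 263/2645 = 0.099433
p₀ = P(outcome | unexposed) = 171/2205 = 0.077551
Under exogeneity and monotonicity, PS = (p₁ − p₀)/(1 − p₀).
PS = (0.099433 − 0.077551) / 0.92245 ≈ 0.0237

PS ≈ 0.024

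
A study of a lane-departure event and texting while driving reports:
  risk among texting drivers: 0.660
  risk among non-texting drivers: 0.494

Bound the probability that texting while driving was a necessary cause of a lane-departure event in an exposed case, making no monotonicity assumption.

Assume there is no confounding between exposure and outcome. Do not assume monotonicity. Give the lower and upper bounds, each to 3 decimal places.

Let p₁ = 0.66, p₀ = 0.494.
Under exogeneity alone the bounds on PN are max{0,(p₁−p₀)/p₁} ≤ PN ≤ min{1,(1−p₀)/p₁}.
  lower = (p₁ − p₀)/p₁ = 0.166 / 0.66 ≈ 0.2515
  upper = min{1, (1 − p₀)/p₁} = 0.506 / 0.66 ≈ 0.7667

0.252 ≤ PN ≤ 0.767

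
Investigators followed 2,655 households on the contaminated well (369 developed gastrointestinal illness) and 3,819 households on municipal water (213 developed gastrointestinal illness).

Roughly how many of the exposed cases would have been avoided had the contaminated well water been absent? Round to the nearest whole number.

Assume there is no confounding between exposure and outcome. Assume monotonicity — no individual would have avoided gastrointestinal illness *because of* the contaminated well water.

about 221 cases

p₁ = P(outcome | exposed) = 369/2655 = 0.13898
p₀ = P(outcome | unexposed) = 213/3819 = 0.055774
PN = (p₁ − p₀)/p₁ = (0.13898 − 0.055774) / 0.13898 ≈ 0.59870.
Attributable cases ≈ PN × (exposed cases) = 0.59870 × 369 ≈ 220.92.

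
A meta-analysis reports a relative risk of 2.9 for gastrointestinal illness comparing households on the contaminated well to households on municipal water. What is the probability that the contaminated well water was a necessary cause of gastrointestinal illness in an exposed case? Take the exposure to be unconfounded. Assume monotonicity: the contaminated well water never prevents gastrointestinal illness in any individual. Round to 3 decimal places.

Under exogeneity and monotonicity, PN = (RR − 1) / RR = 1 − 1/RR.
PN = (2.9 − 1) / 2.9 = 1.9 / 2.9 ≈ 0.6552

PN ≈ 0.655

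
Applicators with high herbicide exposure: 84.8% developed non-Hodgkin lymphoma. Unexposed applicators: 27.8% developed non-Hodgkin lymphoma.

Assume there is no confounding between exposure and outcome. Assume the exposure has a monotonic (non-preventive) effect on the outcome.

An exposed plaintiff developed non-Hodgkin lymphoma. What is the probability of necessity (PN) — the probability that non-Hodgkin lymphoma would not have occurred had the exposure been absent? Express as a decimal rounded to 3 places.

PN ≈ 0.672

p₁ = 0.848, p₀ = 0.278.
Under exogeneity and monotonicity, PN = (p₁ − p₀) / p₁.
PN = (0.848 − 0.278) / 0.848 = 0.57 / 0.848 ≈ 0.6722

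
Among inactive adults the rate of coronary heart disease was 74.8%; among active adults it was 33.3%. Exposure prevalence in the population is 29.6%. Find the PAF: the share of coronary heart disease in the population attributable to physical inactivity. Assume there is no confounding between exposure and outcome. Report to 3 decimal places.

PAF ≈ 0.269

p₁ = 0.748, p₀ = 0.333.
Overall risk P(Y=1) = π·p₁ + (1−π)·p₀ = 0.296×0.748 + 0.704×0.333 = 0.45584.
Under exogeneity, PAF = [P(Y=1) − p₀] / P(Y=1).
PAF = (0.45584 − 0.333) / 0.45584 ≈ 0.2695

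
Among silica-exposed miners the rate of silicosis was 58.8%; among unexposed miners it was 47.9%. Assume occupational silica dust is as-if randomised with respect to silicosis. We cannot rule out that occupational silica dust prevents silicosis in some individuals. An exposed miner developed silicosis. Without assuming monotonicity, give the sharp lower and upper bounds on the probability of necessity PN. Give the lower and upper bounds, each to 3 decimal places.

0.185 ≤ PN ≤ 0.886

p₁ = 0.588, p₀ = 0.479.
Under exogeneity alone the bounds on PN are max{0,(p₁−p₀)/p₁} ≤ PN ≤ min{1,(1−p₀)/p₁}.
  lower = (p₁ − p₀)/p₁ = 0.109 / 0.588 ≈ 0.1854
  upper = min{1, (1 − p₀)/p₁} = 0.521 / 0.588 ≈ 0.8861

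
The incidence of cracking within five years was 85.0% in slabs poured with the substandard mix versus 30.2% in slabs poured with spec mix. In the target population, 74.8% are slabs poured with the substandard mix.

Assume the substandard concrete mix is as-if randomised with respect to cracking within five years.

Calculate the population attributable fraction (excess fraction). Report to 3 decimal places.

PAF ≈ 0.576

p₁ = 0.85, p₀ = 0.302.
Overall risk P(Y=1) = π·p₁ + (1−π)·p₀ = 0.748×0.85 + 0.252×0.302 = 0.7119.
Under exogeneity, PAF = [P(Y=1) − p₀] / P(Y=1).
PAF = (0.7119 − 0.302) / 0.7119 ≈ 0.5758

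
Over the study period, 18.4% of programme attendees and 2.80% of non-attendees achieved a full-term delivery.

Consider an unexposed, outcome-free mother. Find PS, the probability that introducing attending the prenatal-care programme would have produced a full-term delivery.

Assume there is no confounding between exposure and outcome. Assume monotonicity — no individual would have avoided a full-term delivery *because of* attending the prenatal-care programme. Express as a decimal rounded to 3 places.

PS ≈ 0.160

p₁ = 0.184, p₀ = 0.028.
Under exogeneity and monotonicity, PS = (p₁ − p₀) / (1 − p₀).
PS = (0.184 − 0.028) / (1 − 0.028) = 0.156 / 0.972 ≈ 0.1605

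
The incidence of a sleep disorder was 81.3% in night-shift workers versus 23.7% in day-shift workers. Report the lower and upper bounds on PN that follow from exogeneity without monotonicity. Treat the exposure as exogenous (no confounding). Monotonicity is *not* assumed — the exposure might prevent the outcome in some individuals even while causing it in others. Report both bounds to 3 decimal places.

0.708 ≤ PN ≤ 0.938

p₁ = 0.813, p₀ = 0.237.
Under exogeneity alone the bounds on PN are max{0,(p₁−p₀)/p₁} ≤ PN ≤ min{1,(1−p₀)/p₁}.
  lower = (p₁ − p₀)/p₁ = 0.576 / 0.813 ≈ 0.7085
  upper = min{1, (1 − p₀)/p₁} = 0.763 / 0.813 ≈ 0.9385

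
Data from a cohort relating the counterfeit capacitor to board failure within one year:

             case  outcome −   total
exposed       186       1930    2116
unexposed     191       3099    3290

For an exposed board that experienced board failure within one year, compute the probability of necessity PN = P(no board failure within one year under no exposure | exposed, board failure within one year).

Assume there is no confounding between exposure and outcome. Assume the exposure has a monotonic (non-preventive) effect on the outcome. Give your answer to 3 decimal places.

PN ≈ 0.340

p₁ = P(outcome | exposed) = 186/2116 = 0.087902
p₀ = P(outcome | unexposed) = 191/3290 = 0.058055
Under exogeneity and monotonicity, PN = (p₁ − p₀)/p₁.
PN = (0.087902 − 0.058055) / 0.087902 ≈ 0.3395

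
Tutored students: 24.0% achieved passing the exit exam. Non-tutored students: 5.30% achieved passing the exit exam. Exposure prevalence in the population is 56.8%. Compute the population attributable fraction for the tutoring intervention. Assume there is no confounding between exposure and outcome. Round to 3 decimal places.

PAF ≈ 0.667

p₁ = 0.24, p₀ = 0.053.
Overall risk P(Y=1) = π·p₁ + (1−π)·p₀ = 0.568×0.24 + 0.432×0.053 = 0.15922.
Under exogeneity, PAF = [P(Y=1) − p₀] / P(Y=1).
PAF = (0.15922 − 0.053) / 0.15922 ≈ 0.6671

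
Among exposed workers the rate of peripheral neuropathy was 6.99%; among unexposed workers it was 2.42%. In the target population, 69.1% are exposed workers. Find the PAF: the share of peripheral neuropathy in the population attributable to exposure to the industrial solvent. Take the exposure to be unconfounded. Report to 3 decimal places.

p₁ = 0.0699, p₀ = 0.0242.
Overall risk P(Y=1) = π·p₁ + (1−π)·p₀ = 0.691×0.0699 + 0.309×0.0242 = 0.055779.
Under exogeneity, PAF = [P(Y=1) − p₀] / P(Y=1).
PAF = (0.055779 − 0.0242) / 0.055779 ≈ 0.5661

PAF ≈ 0.566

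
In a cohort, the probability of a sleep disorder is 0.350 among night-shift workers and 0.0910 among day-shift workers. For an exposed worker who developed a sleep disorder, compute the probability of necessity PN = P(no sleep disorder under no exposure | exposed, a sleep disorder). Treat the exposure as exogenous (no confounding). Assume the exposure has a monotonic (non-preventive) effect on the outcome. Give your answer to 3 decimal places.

Let p₁ = 0.35, p₀ = 0.091.
Under exogeneity and monotonicity, PN = (p₁ − p₀) / p₁.
PN = (0.35 − 0.091) / 0.35 = 0.259 / 0.35 ≈ 0.7400

PN ≈ 0.740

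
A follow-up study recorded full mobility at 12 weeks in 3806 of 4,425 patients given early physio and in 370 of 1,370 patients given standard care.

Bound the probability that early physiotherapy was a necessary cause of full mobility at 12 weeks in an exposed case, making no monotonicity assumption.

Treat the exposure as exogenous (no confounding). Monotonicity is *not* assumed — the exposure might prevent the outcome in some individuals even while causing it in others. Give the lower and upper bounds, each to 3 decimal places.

0.686 ≤ PN ≤ 0.849

p₁ = P(outcome | exposed) = 3806/4425 = 0.86011
p₀ = P(outcome | unexposed) = 370/1370 = 0.27007
Under exogeneity alone the bounds on PN are max{0,(p₁−p₀)/p₁} ≤ PN ≤ min{1,(1−p₀)/p₁}.
  lower = (p₁ − p₀)/p₁ = 0.59004 / 0.86011 ≈ 0.6860
  upper = min{1, (1 − p₀)/p₁} = 0.72993 / 0.86011 ≈ 0.8486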